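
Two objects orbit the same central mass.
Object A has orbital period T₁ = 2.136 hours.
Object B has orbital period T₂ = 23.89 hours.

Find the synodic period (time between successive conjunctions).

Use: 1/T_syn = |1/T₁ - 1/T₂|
T₁ = 2.136 hours = 7689.6 s
T₂ = 23.89 hours = 86004 s
1/T₁ = 0.000130046 s⁻¹
1/T₂ = 1.16274 × 10^-5 s⁻¹
|1/T₁ − 1/T₂| = 0.000118418 s⁻¹
T_syn = 1 / |1/T₁ − 1/T₂| = 8444.63 s ≈ 2.346 hours

Final answer: T_syn = 2.346 hours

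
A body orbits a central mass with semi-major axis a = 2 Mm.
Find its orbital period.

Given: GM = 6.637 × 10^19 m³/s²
a = 2 Mm = 2 × 10^6 m
GM = 6.637 × 10^19 m³/s²
a³ = 8 × 10^18 m³
T = 2π √(a³/GM) = 2π √((8 × 10^18) / (6.637 × 10^19)) = 2π × 0.347184 s
T = 2.18142 s ≈ 2.181 seconds

Final answer: 2.181 seconds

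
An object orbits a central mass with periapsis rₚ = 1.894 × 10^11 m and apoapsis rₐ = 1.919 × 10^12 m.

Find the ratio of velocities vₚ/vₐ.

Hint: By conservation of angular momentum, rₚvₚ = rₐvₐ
rₚ = 1.894 × 10^11 m
rₐ = 1.919 × 10^12 m
rₚvₚ = rₐvₐ  ⇒  vₚ/vₐ = rₐ/rₚ
vₚ/vₐ = (1.919 × 10^12) / (1.894 × 10^11) = 10.132

Final answer: vₚ/vₐ = 10.13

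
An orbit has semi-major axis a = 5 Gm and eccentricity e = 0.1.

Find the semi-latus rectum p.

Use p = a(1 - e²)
a = 5 Gm = 5 × 10^9 m
e = 0.1,  e² = 0.01,  1 − e² = 0.99
p = a(1 − e²) = 5 × 10^9 m × 0.99 = 4.95 × 10^9 m ≈ 4.95 Gm

Final answer: p = 4.95 Gm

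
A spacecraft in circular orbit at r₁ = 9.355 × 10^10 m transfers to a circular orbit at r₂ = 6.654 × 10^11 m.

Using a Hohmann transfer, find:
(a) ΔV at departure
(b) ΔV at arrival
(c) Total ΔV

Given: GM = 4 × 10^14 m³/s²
r₁ = 9.355 × 10^10 m
r₂ = 6.654 × 10^11 m
GM = 4 × 10^14 m³/s²
Transfer ellipse: a_t = (r₁ + r₂)/2 = 3.79475 × 10^11 m
Circular speed at r₁: v₁ = √(GM/r₁) = 65.3895 m/s
Transfer speed at r₁ (periapsis): v₁ₜ = √(GM(2/r₁ − 1/a_t)) = 86.588 m/s
(a) ΔV₁ = v₁ₜ − v₁ = 21.1985 m/s ≈ 21.2 m/s
Circular speed at r₂: v₂ = √(GM/r₂) = 24.5182 m/s
Transfer speed at r₂ (apoapsis): v₂ₜ = √(GM(2/r₂ − 1/a_t)) = 12.1736 m/s
(b) ΔV₂ = v₂ − v₂ₜ = 12.3446 m/s ≈ 12.34 m/s
(c) ΔV_total = ΔV₁ + ΔV₂ = 33.5431 m/s ≈ 33.54 m/s

Final answer:
(a) ΔV₁ = 21.2 m/s
(b) ΔV₂ = 12.34 m/s
(c) ΔV_total = 33.54 m/s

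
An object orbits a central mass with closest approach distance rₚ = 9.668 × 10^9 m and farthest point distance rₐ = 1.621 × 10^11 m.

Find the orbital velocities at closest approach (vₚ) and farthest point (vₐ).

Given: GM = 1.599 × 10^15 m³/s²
rₚ = 9.668 × 10^9 m
rₐ = 1.621 × 10^11 m
GM = 1.599 × 10^15 m³/s²
a = (rₚ + rₐ)/2 = 8.5884 × 10^10 m
Vis-viva: v² = GM (2/r − 1/a)
vₚ² = 1.599 × 10^15 × (2.06868 × 10^-10 − 1.16436 × 10^-11) = 312164 m²/s²
vₚ = 558.716 m/s ≈ 558.7 m/s
vₐ² = 1.599 × 10^15 × (1.23381 × 10^-11 − 1.16436 × 10^-11) = 1110.43 m²/s²
vₐ = 33.3231 m/s ≈ 33.32 m/s

Final answer: vₚ = 558.7 m/s, vₐ = 33.32 m/s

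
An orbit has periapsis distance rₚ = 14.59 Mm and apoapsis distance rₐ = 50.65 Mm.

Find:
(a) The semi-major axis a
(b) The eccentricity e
rₚ = 14.59 Mm = 1.459 × 10^7 m
rₐ = 50.65 Mm = 5.065 × 10^7 m
(a) a = (rₚ + rₐ)/2 = 3.262 × 10^7 m ≈ 32.62 Mm
(b) e = (rₐ − rₚ)/(rₐ + rₚ) = (3.606 × 10^7) / (6.524 × 10^7) = 0.552728

Final answer:
(a) a = 32.62 Mm
(b) e = 0.5527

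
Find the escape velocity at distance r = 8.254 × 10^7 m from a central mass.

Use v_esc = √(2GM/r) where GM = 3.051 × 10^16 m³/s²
r = 8.254 × 10^7 m
GM = 3.051 × 10^16 m³/s²
2GM/r = 2 × (3.051 × 10^16) / (8.254 × 10^7) = 7.39278 × 10^8 m²/s²
v_esc = √(2GM/r) = 27189.7 m/s ≈ 27.19 km/s

Final answer: 27.19 km/s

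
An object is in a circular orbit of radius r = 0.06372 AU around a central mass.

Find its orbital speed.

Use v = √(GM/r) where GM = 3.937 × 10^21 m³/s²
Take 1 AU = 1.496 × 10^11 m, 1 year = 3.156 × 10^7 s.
r = 0.06372 AU = 9.53251 × 10^9 m
GM = 3.937 × 10^21 m³/s²
GM/r = (3.937 × 10^21) / (9.53251 × 10^9) = 4.13008 × 10^11 m²/s²
v = √(GM/r) = 642657 m/s ≈ 135.6 AU/year

Final answer: 135.6 AU/year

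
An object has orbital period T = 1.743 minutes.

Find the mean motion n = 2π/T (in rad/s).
T = 1.743 minutes = 104.58 s
n = 2π / 104.58 s = 0.0600802 rad/s ≈ 0.06008 rad/s

Final answer: n = 0.06008 rad/s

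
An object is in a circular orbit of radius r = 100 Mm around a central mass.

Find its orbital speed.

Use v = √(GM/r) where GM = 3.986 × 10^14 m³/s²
r = 100 Mm = 1 × 10^8 m
GM = 3.986 × 10^14 m³/s²
GM/r = (3.986 × 10^14) / (1 × 10^8) = 3.986 × 10^6 m²/s²
v = √(GM/r) = 1996.5 m/s ≈ 1.996 km/s

Final answer: 1.996 km/s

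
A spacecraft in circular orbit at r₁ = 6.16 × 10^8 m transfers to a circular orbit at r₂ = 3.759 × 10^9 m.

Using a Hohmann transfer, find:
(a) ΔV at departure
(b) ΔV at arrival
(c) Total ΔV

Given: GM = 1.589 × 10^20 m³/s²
r₁ = 6.16 × 10^8 m
r₂ = 3.759 × 10^9 m
GM = 1.589 × 10^20 m³/s²
Transfer ellipse: a_t = (r₁ + r₂)/2 = 2.1875 × 10^9 m
Circular speed at r₁: v₁ = √(GM/r₁) = 507892 m/s
Transfer speed at r₁ (periapsis): v₁ₜ = √(GM(2/r₁ − 1/a_t)) = 665785 m/s
(a) ΔV₁ = v₁ₜ − v₁ = 157892 m/s ≈ 157.9 km/s
Circular speed at r₂: v₂ = √(GM/r₂) = 205601 m/s
Transfer speed at r₂ (apoapsis): v₂ₜ = √(GM(2/r₂ − 1/a_t)) = 109104 m/s
(b) ΔV₂ = v₂ − v₂ₜ = 96496.9 m/s ≈ 96.5 km/s
(c) ΔV_total = ΔV₁ + ΔV₂ = 254389 m/s ≈ 254.4 km/s

Final answer:
(a) ΔV₁ = 157.9 km/s
(b) ΔV₂ = 96.5 km/s
(c) ΔV_total = 254.4 km/s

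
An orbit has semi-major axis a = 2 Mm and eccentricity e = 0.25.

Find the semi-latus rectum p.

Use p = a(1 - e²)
a = 2 Mm = 2 × 10^6 m
e = 0.25,  e² = 0.0625,  1 − e² = 0.9375
p = a(1 − e²) = 2 × 10^6 m × 0.9375 = 1.875 × 10^6 m ≈ 1.875 Mm

Final answer: p = 1.875 Mm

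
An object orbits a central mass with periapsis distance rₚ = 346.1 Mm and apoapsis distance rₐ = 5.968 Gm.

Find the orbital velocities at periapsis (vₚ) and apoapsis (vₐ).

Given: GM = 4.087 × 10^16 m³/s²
rₚ = 346.1 Mm = 3.461 × 10^8 m
rₐ = 5.968 Gm = 5.968 × 10^9 m
GM = 4.087 × 10^16 m³/s²
a = (rₚ + rₐ)/2 = 3.15705 × 10^9 m
Vis-viva: v² = GM (2/r − 1/a)
vₚ² = 4.087 × 10^16 × (5.77868 × 10^-9 − 3.16751 × 10^-10) = 2.23229 × 10^8 m²/s²
vₚ = 14940.8 m/s ≈ 14.94 km/s
vₐ² = 4.087 × 10^16 × (3.35121 × 10^-10 − 3.16751 × 10^-10) = 750751 m²/s²
vₐ = 866.459 m/s ≈ 866.5 m/s

Final answer: vₚ = 14.94 km/s, vₐ = 866.5 m/s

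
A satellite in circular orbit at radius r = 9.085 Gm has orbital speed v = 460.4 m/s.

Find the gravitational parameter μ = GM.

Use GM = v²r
r = 9.085 Gm = 9.085 × 10^9 m
v = 460.4 m/s
v² = 211968 m²/s²
GM = v²r = 211968 × 9.085 × 10^9 = 1.92573 × 10^15 m³/s²
GM ≈ 1.926 × 10^15 m³/s²

Final answer: GM = 1.926 × 10^15 m³/s²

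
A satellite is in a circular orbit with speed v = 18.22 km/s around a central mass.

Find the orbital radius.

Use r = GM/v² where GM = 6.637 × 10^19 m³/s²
v = 18.22 km/s = 18220 m/s
GM = 6.637 × 10^19 m³/s²
v² = 3.31968 × 10^8 m²/s²
r = GM/v² = (6.637 × 10^19) / (3.31968 × 10^8) = 1.99929 × 10^11 m ≈ 199.9 Gm

Final answer: 199.9 Gm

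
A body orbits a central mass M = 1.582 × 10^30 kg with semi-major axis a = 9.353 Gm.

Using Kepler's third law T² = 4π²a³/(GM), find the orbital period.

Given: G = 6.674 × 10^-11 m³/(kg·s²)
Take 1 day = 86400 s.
M = 1.582 × 10^30 kg
GM = G × M = 6.674 × 10^-11 × 1.582 × 10^30 = 1.05583 × 10^20 m³/s²
a = 9.353 Gm = 9.353 × 10^9 m
a³ = 8.18187 × 10^29 m³
T = 2π √(a³/GM) = 2π √((8.18187 × 10^29) / (1.05583 × 10^20)) = 2π × 88029.9 s
T = 553108 s ≈ 6.402 days

Final answer: 6.402 days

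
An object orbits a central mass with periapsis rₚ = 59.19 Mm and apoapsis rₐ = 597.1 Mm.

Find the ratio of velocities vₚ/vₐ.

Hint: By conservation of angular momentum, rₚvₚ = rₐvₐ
rₚ = 59.19 Mm = 5.919 × 10^7 m
rₐ = 597.1 Mm = 5.971 × 10^8 m
rₚvₚ = rₐvₐ  ⇒  vₚ/vₐ = rₐ/rₚ
vₚ/vₐ = (5.971 × 10^8) / (5.919 × 10^7) = 10.0879

Final answer: vₚ/vₐ = 10.09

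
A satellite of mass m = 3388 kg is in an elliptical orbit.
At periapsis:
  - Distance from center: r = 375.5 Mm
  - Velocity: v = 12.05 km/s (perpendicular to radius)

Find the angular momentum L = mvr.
r = 375.5 Mm = 3.755 × 10^8 m
v = 12.05 km/s = 12050 m/s
vr = 12050 × 3.755 × 10^8 = 4.52478 × 10^12 m²/s
L = m × vr = 3388 × 4.52478 × 10^12 = 1.53299 × 10^16 kg·m²/s ≈ 1.533 × 10^16 kg·m²/s

Final answer: L = 1.533 × 10^16 kg·m²/s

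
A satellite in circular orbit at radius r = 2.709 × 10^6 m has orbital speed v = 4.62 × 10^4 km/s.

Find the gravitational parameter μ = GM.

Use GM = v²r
r = 2.709 × 10^6 m
v = 4.62 × 10^4 km/s = 4.62 × 10^7 m/s
v² = 2.13444 × 10^15 m²/s²
GM = v²r = 2.13444 × 10^15 × 2.709 × 10^6 = 5.7822 × 10^21 m³/s²
GM ≈ 5.782 × 10^21 m³/s²

Final answer: GM = 5.782 × 10^21 m³/s²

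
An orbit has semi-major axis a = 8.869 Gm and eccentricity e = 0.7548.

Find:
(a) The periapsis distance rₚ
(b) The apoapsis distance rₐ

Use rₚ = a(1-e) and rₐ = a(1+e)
a = 8.869 Gm = 8.869 × 10^9 m
e = 0.7548:  1 − e = 0.2452,  1 + e = 1.7548
(a) rₚ = a(1 − e) = 8.869 × 10^9 m × 0.2452 = 2.17468 × 10^9 m ≈ 2.175 Gm
(b) rₐ = a(1 + e) = 8.869 × 10^9 m × 1.7548 = 1.55633 × 10^10 m ≈ 15.56 Gm

Final answer:
(a) rₚ = 2.175 Gm
(b) rₐ = 15.56 Gm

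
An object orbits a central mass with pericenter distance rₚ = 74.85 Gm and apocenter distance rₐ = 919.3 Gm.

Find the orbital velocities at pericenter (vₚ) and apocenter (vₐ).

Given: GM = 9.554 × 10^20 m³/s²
rₚ = 74.85 Gm = 7.485 × 10^10 m
rₐ = 919.3 Gm = 9.193 × 10^11 m
GM = 9.554 × 10^20 m³/s²
a = (rₚ + rₐ)/2 = 4.97075 × 10^11 m
Vis-viva: v² = GM (2/r − 1/a)
vₚ² = 9.554 × 10^20 × (2.67201 × 10^-11 − 2.01177 × 10^-12) = 2.36063 × 10^10 m²/s²
vₚ = 153644 m/s ≈ 153.6 km/s
vₐ² = 9.554 × 10^20 × (2.17557 × 10^-12 − 2.01177 × 10^-12) = 1.56494 × 10^8 m²/s²
vₐ = 12509.8 m/s ≈ 12.51 km/s

Final answer: vₚ = 153.6 km/s, vₐ = 12.51 km/s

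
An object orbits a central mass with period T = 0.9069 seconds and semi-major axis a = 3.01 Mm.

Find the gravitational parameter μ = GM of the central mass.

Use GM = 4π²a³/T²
T = 0.9069 seconds
a = 3.01 Mm = 3.01 × 10^6 m
a³ = 2.72709 × 10^19 m³
T² = 0.822468 s²
GM = 4π² × (2.72709 × 10^19) / 0.822468 = 1.309 × 10^21 m³/s²
GM ≈ 1.309 × 10^21 m³/s²

Final answer: GM = 1.309 × 10^21 m³/s²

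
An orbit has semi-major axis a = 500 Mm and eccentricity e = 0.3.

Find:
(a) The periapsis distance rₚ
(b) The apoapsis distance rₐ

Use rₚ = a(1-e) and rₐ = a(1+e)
a = 500 Mm = 5 × 10^8 m
e = 0.3:  1 − e = 0.7,  1 + e = 1.3
(a) rₚ = a(1 − e) = 5 × 10^8 m × 0.7 = 3.5 × 10^8 m ≈ 350 Mm
(b) rₐ = a(1 + e) = 5 × 10^8 m × 1.3 = 6.5 × 10^8 m ≈ 650 Mm

Final answer:
(a) rₚ = 350 Mm
(b) rₐ = 650 Mm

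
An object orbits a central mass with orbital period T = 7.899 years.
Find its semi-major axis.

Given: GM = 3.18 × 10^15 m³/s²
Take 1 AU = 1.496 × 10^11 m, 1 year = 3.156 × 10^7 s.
T = 7.899 years = 2.49292 × 10^8 s
GM = 3.18 × 10^15 m³/s²
Kepler's third law: a³ = GM T² / (4π²)
T² = 6.21467 × 10^16 s²
a³ = (3.18 × 10^15) × (6.21467 × 10^16) / (4π²) = 5.00594 × 10^30 m³
a = (a³)^(1/3) = 1.71065 × 10^10 m ≈ 0.1143 AU

Final answer: 0.1143 AU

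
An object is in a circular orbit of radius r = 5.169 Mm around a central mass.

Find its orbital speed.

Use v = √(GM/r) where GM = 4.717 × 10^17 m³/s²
r = 5.169 Mm = 5.169 × 10^6 m
GM = 4.717 × 10^17 m³/s²
GM/r = (4.717 × 10^17) / (5.169 × 10^6) = 9.12556 × 10^10 m²/s²
v = √(GM/r) = 302085 m/s ≈ 302.1 km/s

Final answer: 302.1 km/s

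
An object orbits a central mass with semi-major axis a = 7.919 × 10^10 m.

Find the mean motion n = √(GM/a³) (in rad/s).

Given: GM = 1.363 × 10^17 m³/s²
a = 7.919 × 10^10 m
GM = 1.363 × 10^17 m³/s²
a³ = 4.96605 × 10^32 m³
GM/a³ = (1.363 × 10^17) / (4.96605 × 10^32) = 2.74464 × 10^-16 s⁻²
n = √(GM/a³) = 1.65669 × 10^-8 rad/s ≈ 1.657 × 10^-8 rad/s

Final answer: n = 1.657 × 10^-8 rad/s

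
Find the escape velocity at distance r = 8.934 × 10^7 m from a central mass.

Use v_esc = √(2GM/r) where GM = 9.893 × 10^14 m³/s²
r = 8.934 × 10^7 m
GM = 9.893 × 10^14 m³/s²
2GM/r = 2 × (9.893 × 10^14) / (8.934 × 10^7) = 2.21469 × 10^7 m²/s²
v_esc = √(2GM/r) = 4706.04 m/s ≈ 4.706 km/s

Final answer: 4.706 km/s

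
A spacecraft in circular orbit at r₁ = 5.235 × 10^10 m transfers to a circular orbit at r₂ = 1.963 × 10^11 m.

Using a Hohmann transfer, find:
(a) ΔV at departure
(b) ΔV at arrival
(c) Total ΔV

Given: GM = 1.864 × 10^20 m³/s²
r₁ = 5.235 × 10^10 m
r₂ = 1.963 × 10^11 m
GM = 1.864 × 10^20 m³/s²
Transfer ellipse: a_t = (r₁ + r₂)/2 = 1.24325 × 10^11 m
Circular speed at r₁: v₁ = √(GM/r₁) = 59671.2 m/s
Transfer speed at r₁ (periapsis): v₁ₜ = √(GM(2/r₁ − 1/a_t)) = 74980 m/s
(a) ΔV₁ = v₁ₜ − v₁ = 15308.8 m/s ≈ 15.31 km/s
Circular speed at r₂: v₂ = √(GM/r₂) = 30815 m/s
Transfer speed at r₂ (apoapsis): v₂ₜ = √(GM(2/r₂ − 1/a_t)) = 19995.9 m/s
(b) ΔV₂ = v₂ − v₂ₜ = 10819.1 m/s ≈ 10.82 km/s
(c) ΔV_total = ΔV₁ + ΔV₂ = 26127.9 m/s ≈ 26.13 km/s

Final answer:
(a) ΔV₁ = 15.31 km/s
(b) ΔV₂ = 10.82 km/s
(c) ΔV_total = 26.13 km/s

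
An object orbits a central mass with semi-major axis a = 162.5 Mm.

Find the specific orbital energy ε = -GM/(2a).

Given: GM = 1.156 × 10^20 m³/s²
a = 162.5 Mm = 1.625 × 10^8 m
GM = 1.156 × 10^20 m³/s²
2a = 3.25 × 10^8 m
ε = −GM/(2a) = -3.55692 × 10^11 J/kg ≈ -355.7 GJ/kg

Final answer: -355.7 GJ/kg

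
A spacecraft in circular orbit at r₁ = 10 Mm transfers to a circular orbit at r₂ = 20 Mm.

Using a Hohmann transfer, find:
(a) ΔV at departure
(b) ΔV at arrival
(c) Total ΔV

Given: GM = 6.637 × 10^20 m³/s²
r₁ = 10 Mm = 1 × 10^7 m
r₂ = 20 Mm = 2 × 10^7 m
GM = 6.637 × 10^20 m³/s²
Transfer ellipse: a_t = (r₁ + r₂)/2 = 1.5 × 10^7 m
Circular speed at r₁: v₁ = √(GM/r₁) = 8.14678 × 10^6 m/s
Transfer speed at r₁ (periapsis): v₁ₜ = √(GM(2/r₁ − 1/a_t)) = 9.40709 × 10^6 m/s
(a) ΔV₁ = v₁ₜ − v₁ = 1.26031 × 10^6 m/s ≈ 1260 km/s
Circular speed at r₂: v₂ = √(GM/r₂) = 5.76064 × 10^6 m/s
Transfer speed at r₂ (apoapsis): v₂ₜ = √(GM(2/r₂ − 1/a_t)) = 4.70354 × 10^6 m/s
(b) ΔV₂ = v₂ − v₂ₜ = 1.0571 × 10^6 m/s ≈ 1057 km/s
(c) ΔV_total = ΔV₁ + ΔV₂ = 2.31741 × 10^6 m/s ≈ 2317 km/s

Final answer:
(a) ΔV₁ = 1260 km/s
(b) ΔV₂ = 1057 km/s
(c) ΔV_total = 2317 km/s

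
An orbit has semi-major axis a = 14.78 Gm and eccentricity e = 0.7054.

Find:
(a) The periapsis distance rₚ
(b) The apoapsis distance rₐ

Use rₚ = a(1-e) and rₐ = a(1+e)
a = 14.78 Gm = 1.478 × 10^10 m
e = 0.7054:  1 − e = 0.2946,  1 + e = 1.7054
(a) rₚ = a(1 − e) = 1.478 × 10^10 m × 0.2946 = 4.35419 × 10^9 m ≈ 4.354 Gm
(b) rₐ = a(1 + e) = 1.478 × 10^10 m × 1.7054 = 2.52058 × 10^10 m ≈ 25.21 Gm

Final answer:
(a) rₚ = 4.354 Gm
(b) rₐ = 25.21 Gm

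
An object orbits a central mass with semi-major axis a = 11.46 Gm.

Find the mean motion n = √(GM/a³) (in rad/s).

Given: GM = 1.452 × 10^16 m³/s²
a = 11.46 Gm = 1.146 × 10^10 m
GM = 1.452 × 10^16 m³/s²
a³ = 1.50506 × 10^30 m³
GM/a³ = (1.452 × 10^16) / (1.50506 × 10^30) = 9.64746 × 10^-15 s⁻²
n = √(GM/a³) = 9.82215 × 10^-8 rad/s ≈ 9.822 × 10^-8 rad/s

Final answer: n = 9.822 × 10^-8 rad/s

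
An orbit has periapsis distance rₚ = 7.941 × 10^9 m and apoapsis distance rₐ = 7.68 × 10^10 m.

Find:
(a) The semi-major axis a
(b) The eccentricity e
rₚ = 7.941 × 10^9 m
rₐ = 7.68 × 10^10 m
(a) a = (rₚ + rₐ)/2 = 4.23705 × 10^10 m ≈ 4.237 × 10^10 m
(b) e = (rₐ − rₚ)/(rₐ + rₚ) = (6.8859 × 10^10) / (8.4741 × 10^10) = 0.812582

Final answer:
(a) a = 4.237 × 10^10 m
(b) e = 0.8126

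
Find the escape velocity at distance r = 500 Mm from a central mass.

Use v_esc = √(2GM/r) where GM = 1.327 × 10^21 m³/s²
r = 500 Mm = 5 × 10^8 m
GM = 1.327 × 10^21 m³/s²
2GM/r = 2 × (1.327 × 10^21) / (5 × 10^8) = 5.308 × 10^12 m²/s²
v_esc = √(2GM/r) = 2.30391 × 10^6 m/s ≈ 2304 km/s

Final answer: 2304 km/s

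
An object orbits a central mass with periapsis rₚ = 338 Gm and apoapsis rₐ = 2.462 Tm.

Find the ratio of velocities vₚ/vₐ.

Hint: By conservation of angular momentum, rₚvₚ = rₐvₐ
rₚ = 338 Gm = 3.38 × 10^11 m
rₐ = 2.462 Tm = 2.462 × 10^12 m
rₚvₚ = rₐvₐ  ⇒  vₚ/vₐ = rₐ/rₚ
vₚ/vₐ = (2.462 × 10^12) / (3.38 × 10^11) = 7.28402

Final answer: vₚ/vₐ = 7.284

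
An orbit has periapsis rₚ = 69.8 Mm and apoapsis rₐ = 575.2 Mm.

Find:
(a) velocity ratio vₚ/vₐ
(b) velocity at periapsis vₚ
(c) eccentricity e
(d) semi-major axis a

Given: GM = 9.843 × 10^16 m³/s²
rₚ = 69.8 Mm = 6.98 × 10^7 m
rₐ = 575.2 Mm = 5.752 × 10^8 m
GM = 9.843 × 10^16 m³/s²
a = (rₚ + rₐ)/2 = 3.225 × 10^8 m
e = (rₐ − rₚ)/(rₐ + rₚ) = (5.054 × 10^8) / (6.45 × 10^8) = 0.783566
(a) vₚ/vₐ = rₐ/rₚ (angular momentum) = (5.752 × 10^8) / (6.98 × 10^7) = 8.24069 ≈ 8.241
(b) vₚ² = GM (2/rₚ − 1/a) = 9.843 × 10^16 × (2.86533 × 10^-8 − 3.10078 × 10^-9) = 2.51513 × 10^9 m²/s²;  vₚ = 50151.1 m/s ≈ 50.15 km/s
(c) e = 0.783566 ≈ 0.7836
(d) a = 3.225 × 10^8 m ≈ 322.5 Mm

Final answer:
(a) velocity ratio vₚ/vₐ = 8.241
(b) velocity at periapsis vₚ = 50.15 km/s
(c) eccentricity e = 0.7836
(d) semi-major axis a = 322.5 Mm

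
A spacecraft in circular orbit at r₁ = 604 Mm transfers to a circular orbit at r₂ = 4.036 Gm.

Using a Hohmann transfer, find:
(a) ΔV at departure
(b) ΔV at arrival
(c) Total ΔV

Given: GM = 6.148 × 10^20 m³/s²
r₁ = 604 Mm = 6.04 × 10^8 m
r₂ = 4.036 Gm = 4.036 × 10^9 m
GM = 6.148 × 10^20 m³/s²
Transfer ellipse: a_t = (r₁ + r₂)/2 = 2.32 × 10^9 m
Circular speed at r₁: v₁ = √(GM/r₁) = 1.0089 × 10^6 m/s
Transfer speed at r₁ (periapsis): v₁ₜ = √(GM(2/r₁ − 1/a_t)) = 1.3307 × 10^6 m/s
(a) ΔV₁ = v₁ₜ − v₁ = 321799 m/s ≈ 321.8 km/s
Circular speed at r₂: v₂ = √(GM/r₂) = 390294 m/s
Transfer speed at r₂ (apoapsis): v₂ₜ = √(GM(2/r₂ − 1/a_t)) = 199143 m/s
(b) ΔV₂ = v₂ − v₂ₜ = 191150 m/s ≈ 191.2 km/s
(c) ΔV_total = ΔV₁ + ΔV₂ = 512949 m/s ≈ 512.9 km/s

Final answer:
(a) ΔV₁ = 321.8 km/s
(b) ΔV₂ = 191.2 km/s
(c) ΔV_total = 512.9 km/s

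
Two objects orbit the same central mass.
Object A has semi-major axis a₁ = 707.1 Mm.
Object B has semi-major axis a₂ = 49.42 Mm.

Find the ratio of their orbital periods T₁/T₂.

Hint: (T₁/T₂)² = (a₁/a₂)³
a₁ = 707.1 Mm = 7.071 × 10^8 m
a₂ = 49.42 Mm = 4.942 × 10^7 m
a₁/a₂ = 14.308
T₁/T₂ = (a₁/a₂)^(3/2) = (14.308)^1.5 = 54.1212

Final answer: T₁/T₂ = 54.12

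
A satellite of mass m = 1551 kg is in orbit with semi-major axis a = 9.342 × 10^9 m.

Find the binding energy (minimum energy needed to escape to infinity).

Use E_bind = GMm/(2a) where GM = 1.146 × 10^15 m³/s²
a = 9.342 × 10^9 m
GM = 1.146 × 10^15 m³/s²
m = 1551 kg
GMm = 1.146 × 10^15 × 1551 = 1.77745 × 10^18 m³·kg/s²
2a = 1.8684 × 10^10 m
E_bind = GMm/(2a) = 9.5132 × 10^7 J ≈ 95.13 MJ

Final answer: 95.13 MJ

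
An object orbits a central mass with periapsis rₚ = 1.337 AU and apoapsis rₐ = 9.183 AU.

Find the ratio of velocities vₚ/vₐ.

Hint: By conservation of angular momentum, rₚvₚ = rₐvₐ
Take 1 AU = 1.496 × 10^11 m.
rₚ = 1.337 AU = 2.00015 × 10^11 m
rₐ = 9.183 AU = 1.37378 × 10^12 m
rₚvₚ = rₐvₐ  ⇒  vₚ/vₐ = rₐ/rₚ
vₚ/vₐ = (1.37378 × 10^12) / (2.00015 × 10^11) = 6.86836

Final answer: vₚ/vₐ = 6.868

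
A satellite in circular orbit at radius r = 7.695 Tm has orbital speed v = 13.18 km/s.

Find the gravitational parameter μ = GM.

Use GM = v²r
r = 7.695 Tm = 7.695 × 10^12 m
v = 13.18 km/s = 13180 m/s
v² = 1.73712 × 10^8 m²/s²
GM = v²r = 1.73712 × 10^8 × 7.695 × 10^12 = 1.33672 × 10^21 m³/s²
GM ≈ 1.337 × 10^21 m³/s²

Final answer: GM = 1.337 × 10^21 m³/s²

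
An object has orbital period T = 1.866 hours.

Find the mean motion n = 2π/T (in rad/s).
T = 1.866 hours = 6717.6 s
n = 2π / 6717.6 s = 0.000935332 rad/s ≈ 0.0009353 rad/s

Final answer: n = 0.0009353 rad/s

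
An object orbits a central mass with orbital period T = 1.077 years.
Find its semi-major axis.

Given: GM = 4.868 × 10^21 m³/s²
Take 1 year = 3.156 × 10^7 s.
T = 1.077 years = 3.39901 × 10^7 s
GM = 4.868 × 10^21 m³/s²
Kepler's third law: a³ = GM T² / (4π²)
T² = 1.15533 × 10^15 s²
a³ = (4.868 × 10^21) × (1.15533 × 10^15) / (4π²) = 1.42461 × 10^35 m³
a = (a³)^(1/3) = 5.22274 × 10^11 m ≈ 5.223 × 10^11 m

Final answer: 5.223 × 10^11 m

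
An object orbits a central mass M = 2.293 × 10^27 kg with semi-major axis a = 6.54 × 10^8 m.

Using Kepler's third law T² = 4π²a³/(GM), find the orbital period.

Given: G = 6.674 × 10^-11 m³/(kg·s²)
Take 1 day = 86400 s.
M = 2.293 × 10^27 kg
GM = G × M = 6.674 × 10^-11 × 2.293 × 10^27 = 1.53035 × 10^17 m³/s²
a = 6.54 × 10^8 m
a³ = 2.79726 × 10^26 m³
T = 2π √(a³/GM) = 2π √((2.79726 × 10^26) / (1.53035 × 10^17)) = 2π × 42753.5 s
T = 268628 s ≈ 3.109 days

Final answer: 3.109 days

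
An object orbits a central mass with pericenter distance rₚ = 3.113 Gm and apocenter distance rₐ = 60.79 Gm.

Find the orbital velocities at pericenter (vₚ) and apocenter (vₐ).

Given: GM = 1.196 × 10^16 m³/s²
rₚ = 3.113 Gm = 3.113 × 10^9 m
rₐ = 60.79 Gm = 6.079 × 10^10 m
GM = 1.196 × 10^16 m³/s²
a = (rₚ + rₐ)/2 = 3.19515 × 10^10 m
Vis-viva: v² = GM (2/r − 1/a)
vₚ² = 1.196 × 10^16 × (6.42467 × 10^-10 − 3.12974 × 10^-11) = 7.30959 × 10^6 m²/s²
vₚ = 2703.63 m/s ≈ 2.704 km/s
vₐ² = 1.196 × 10^16 × (3.29001 × 10^-11 − 3.12974 × 10^-11) = 19168.4 m²/s²
vₐ = 138.45 m/s ≈ 138.5 m/s

Final answer: vₚ = 2.704 km/s, vₐ = 138.5 m/s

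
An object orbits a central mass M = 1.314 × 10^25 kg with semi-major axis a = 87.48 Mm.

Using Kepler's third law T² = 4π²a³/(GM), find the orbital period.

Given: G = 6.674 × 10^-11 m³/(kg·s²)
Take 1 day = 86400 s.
M = 1.314 × 10^25 kg
GM = G × M = 6.674 × 10^-11 × 1.314 × 10^25 = 8.76964 × 10^14 m³/s²
a = 87.48 Mm = 8.748 × 10^7 m
a³ = 6.69463 × 10^23 m³
T = 2π √(a³/GM) = 2π √((6.69463 × 10^23) / (8.76964 × 10^14)) = 2π × 27629.5 s
T = 173601 s ≈ 2.009 days

Final answer: 2.009 days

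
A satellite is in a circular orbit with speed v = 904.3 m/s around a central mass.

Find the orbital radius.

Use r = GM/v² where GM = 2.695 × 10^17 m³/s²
v = 904.3 m/s
GM = 2.695 × 10^17 m³/s²
v² = 817758 m²/s²
r = GM/v² = (2.695 × 10^17) / 817758 = 3.29559 × 10^11 m ≈ 329.6 Gm

Final answer: 329.6 Gm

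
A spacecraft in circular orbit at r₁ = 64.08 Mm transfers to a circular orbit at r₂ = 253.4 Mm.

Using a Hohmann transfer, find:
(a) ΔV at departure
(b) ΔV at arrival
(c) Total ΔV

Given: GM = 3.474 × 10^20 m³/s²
r₁ = 64.08 Mm = 6.408 × 10^7 m
r₂ = 253.4 Mm = 2.534 × 10^8 m
GM = 3.474 × 10^20 m³/s²
Transfer ellipse: a_t = (r₁ + r₂)/2 = 1.5874 × 10^8 m
Circular speed at r₁: v₁ = √(GM/r₁) = 2.32838 × 10^6 m/s
Transfer speed at r₁ (periapsis): v₁ₜ = √(GM(2/r₁ − 1/a_t)) = 2.9418 × 10^6 m/s
(a) ΔV₁ = v₁ₜ − v₁ = 613425 m/s ≈ 613.4 km/s
Circular speed at r₂: v₂ = √(GM/r₂) = 1.17088 × 10^6 m/s
Transfer speed at r₂ (apoapsis): v₂ₜ = √(GM(2/r₂ − 1/a_t)) = 743926 m/s
(b) ΔV₂ = v₂ − v₂ₜ = 426952 m/s ≈ 427 km/s
(c) ΔV_total = ΔV₁ + ΔV₂ = 1.04038 × 10^6 m/s ≈ 1040 km/s

Final answer:
(a) ΔV₁ = 613.4 km/s
(b) ΔV₂ = 427 km/s
(c) ΔV_total = 1040 km/s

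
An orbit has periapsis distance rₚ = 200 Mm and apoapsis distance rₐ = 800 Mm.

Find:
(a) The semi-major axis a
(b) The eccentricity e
rₚ = 200 Mm = 2 × 10^8 m
rₐ = 800 Mm = 8 × 10^8 m
(a) a = (rₚ + rₐ)/2 = 5 × 10^8 m ≈ 500 Mm
(b) e = (rₐ − rₚ)/(rₐ + rₚ) = (6 × 10^8) / (1 × 10^9) = 0.6

Final answer:
(a) a = 500 Mm
(b) e = 0.6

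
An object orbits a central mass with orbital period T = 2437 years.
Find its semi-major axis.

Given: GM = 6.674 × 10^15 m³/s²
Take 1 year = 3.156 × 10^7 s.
T = 2437 years = 7.69117 × 10^10 s
GM = 6.674 × 10^15 m³/s²
Kepler's third law: a³ = GM T² / (4π²)
T² = 5.91541 × 10^21 s²
a³ = (6.674 × 10^15) × (5.91541 × 10^21) / (4π²) = 1.00003 × 10^36 m³
a = (a³)^(1/3) = 1.00001 × 10^12 m ≈ 1 Tm

Final answer: 1 Tm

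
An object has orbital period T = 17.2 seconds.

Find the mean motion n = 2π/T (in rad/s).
T = 17.2 seconds
n = 2π / 17.2 s = 0.365301 rad/s ≈ 0.3653 rad/s

Final answer: n = 0.3653 rad/s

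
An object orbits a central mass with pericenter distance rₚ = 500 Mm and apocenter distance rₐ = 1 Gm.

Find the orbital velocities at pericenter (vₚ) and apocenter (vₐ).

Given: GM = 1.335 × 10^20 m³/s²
rₚ = 500 Mm = 5 × 10^8 m
rₐ = 1 Gm = 1 × 10^9 m
GM = 1.335 × 10^20 m³/s²
a = (rₚ + rₐ)/2 = 7.5 × 10^8 m
Vis-viva: v² = GM (2/r − 1/a)
vₚ² = 1.335 × 10^20 × (4 × 10^-9 − 1.33333 × 10^-9) = 3.56 × 10^11 m²/s²
vₚ = 596657 m/s ≈ 596.7 km/s
vₐ² = 1.335 × 10^20 × (2 × 10^-9 − 1.33333 × 10^-9) = 8.9 × 10^10 m²/s²
vₐ = 298329 m/s ≈ 298.3 km/s

Final answer: vₚ = 596.7 km/s, vₐ = 298.3 km/s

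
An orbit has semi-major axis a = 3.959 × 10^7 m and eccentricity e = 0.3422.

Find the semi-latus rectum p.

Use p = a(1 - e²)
a = 3.959 × 10^7 m
e = 0.3422,  e² = 0.117101,  1 − e² = 0.882899
p = a(1 − e²) = 3.959 × 10^7 m × 0.882899 = 3.4954 × 10^7 m ≈ 3.495 × 10^7 m

Final answer: p = 3.495 × 10^7 m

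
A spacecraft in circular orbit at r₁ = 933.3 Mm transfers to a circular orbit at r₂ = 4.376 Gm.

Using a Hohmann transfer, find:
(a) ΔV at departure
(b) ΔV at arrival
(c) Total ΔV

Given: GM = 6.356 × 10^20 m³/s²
r₁ = 933.3 Mm = 9.333 × 10^8 m
r₂ = 4.376 Gm = 4.376 × 10^9 m
GM = 6.356 × 10^20 m³/s²
Transfer ellipse: a_t = (r₁ + r₂)/2 = 2.65465 × 10^9 m
Circular speed at r₁: v₁ = √(GM/r₁) = 825242 m/s
Transfer speed at r₁ (periapsis): v₁ₜ = √(GM(2/r₁ − 1/a_t)) = 1.05954 × 10^6 m/s
(a) ΔV₁ = v₁ₜ − v₁ = 234296 m/s ≈ 234.3 km/s
Circular speed at r₂: v₂ = √(GM/r₂) = 381113 m/s
Transfer speed at r₂ (apoapsis): v₂ₜ = √(GM(2/r₂ − 1/a_t)) = 225975 m/s
(b) ΔV₂ = v₂ − v₂ₜ = 155138 m/s ≈ 155.1 km/s
(c) ΔV_total = ΔV₁ + ΔV₂ = 389433 m/s ≈ 389.4 km/s

Final answer:
(a) ΔV₁ = 234.3 km/s
(b) ΔV₂ = 155.1 km/s
(c) ΔV_total = 389.4 km/s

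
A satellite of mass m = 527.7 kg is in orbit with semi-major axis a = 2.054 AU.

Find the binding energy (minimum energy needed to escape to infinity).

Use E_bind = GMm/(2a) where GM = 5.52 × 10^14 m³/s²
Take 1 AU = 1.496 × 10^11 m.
a = 2.054 AU = 3.07278 × 10^11 m
GM = 5.52 × 10^14 m³/s²
m = 527.7 kg
GMm = 5.52 × 10^14 × 527.7 = 2.9129 × 10^17 m³·kg/s²
2a = 6.14557 × 10^11 m
E_bind = GMm/(2a) = 473985 J ≈ 474 kJ

Final answer: 474 kJ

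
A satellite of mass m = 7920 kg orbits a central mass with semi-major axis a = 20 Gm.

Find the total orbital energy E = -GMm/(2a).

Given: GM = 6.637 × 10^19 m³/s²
a = 20 Gm = 2 × 10^10 m
GM = 6.637 × 10^19 m³/s²
2a = 4 × 10^10 m
GMm = 6.637 × 10^19 × 7920 = 5.2565 × 10^23 m³·kg/s²
E = −GMm/(2a) = -1.31413 × 10^13 J ≈ -13.14 TJ

Final answer: -13.14 TJ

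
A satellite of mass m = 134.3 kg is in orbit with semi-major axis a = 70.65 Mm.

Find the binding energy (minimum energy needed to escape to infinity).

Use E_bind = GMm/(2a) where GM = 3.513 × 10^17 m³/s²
a = 70.65 Mm = 7.065 × 10^7 m
GM = 3.513 × 10^17 m³/s²
m = 134.3 kg
GMm = 3.513 × 10^17 × 134.3 = 4.71796 × 10^19 m³·kg/s²
2a = 1.413 × 10^8 m
E_bind = GMm/(2a) = 3.33897 × 10^11 J ≈ 333.9 GJ

Final answer: 333.9 GJ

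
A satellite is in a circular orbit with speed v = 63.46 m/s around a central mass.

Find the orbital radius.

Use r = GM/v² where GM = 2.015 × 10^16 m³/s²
v = 63.46 m/s
GM = 2.015 × 10^16 m³/s²
v² = 4027.17 m²/s²
r = GM/v² = (2.015 × 10^16) / 4027.17 = 5.00351 × 10^12 m ≈ 5.004 × 10^12 m

Final answer: 5.004 × 10^12 m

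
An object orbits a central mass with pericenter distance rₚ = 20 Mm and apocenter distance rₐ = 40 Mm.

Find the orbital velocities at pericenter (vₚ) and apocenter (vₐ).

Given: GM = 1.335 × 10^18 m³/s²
rₚ = 20 Mm = 2 × 10^7 m
rₐ = 40 Mm = 4 × 10^7 m
GM = 1.335 × 10^18 m³/s²
a = (rₚ + rₐ)/2 = 3 × 10^7 m
Vis-viva: v² = GM (2/r − 1/a)
vₚ² = 1.335 × 10^18 × (1 × 10^-7 − 3.33333 × 10^-8) = 8.9 × 10^10 m²/s²
vₚ = 298329 m/s ≈ 298.3 km/s
vₐ² = 1.335 × 10^18 × (5 × 10^-8 − 3.33333 × 10^-8) = 2.225 × 10^10 m²/s²
vₐ = 149164 m/s ≈ 149.2 km/s

Final answer: vₚ = 298.3 km/s, vₐ = 149.2 km/s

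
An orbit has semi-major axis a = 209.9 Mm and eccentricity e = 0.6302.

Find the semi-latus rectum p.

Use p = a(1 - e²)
a = 209.9 Mm = 2.099 × 10^8 m
e = 0.6302,  e² = 0.397152,  1 − e² = 0.602848
p = a(1 − e²) = 2.099 × 10^8 m × 0.602848 = 1.26538 × 10^8 m ≈ 126.5 Mm

Final answer: p = 126.5 Mm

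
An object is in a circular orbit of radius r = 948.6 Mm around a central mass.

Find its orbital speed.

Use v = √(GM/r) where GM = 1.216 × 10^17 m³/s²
r = 948.6 Mm = 9.486 × 10^8 m
GM = 1.216 × 10^17 m³/s²
GM/r = (1.216 × 10^17) / (9.486 × 10^8) = 1.28189 × 10^8 m²/s²
v = √(GM/r) = 11322.1 m/s ≈ 11.32 km/s

Final answer: 11.32 km/s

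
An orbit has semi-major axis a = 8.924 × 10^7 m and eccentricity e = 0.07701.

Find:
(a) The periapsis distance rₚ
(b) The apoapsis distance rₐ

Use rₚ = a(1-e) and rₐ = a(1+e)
a = 8.924 × 10^7 m
e = 0.07701:  1 − e = 0.92299,  1 + e = 1.07701
(a) rₚ = a(1 − e) = 8.924 × 10^7 m × 0.92299 = 8.23676 × 10^7 m ≈ 8.237 × 10^7 m
(b) rₐ = a(1 + e) = 8.924 × 10^7 m × 1.07701 = 9.61124 × 10^7 m ≈ 9.611 × 10^7 m

Final answer:
(a) rₚ = 8.237 × 10^7 m
(b) rₐ = 9.611 × 10^7 m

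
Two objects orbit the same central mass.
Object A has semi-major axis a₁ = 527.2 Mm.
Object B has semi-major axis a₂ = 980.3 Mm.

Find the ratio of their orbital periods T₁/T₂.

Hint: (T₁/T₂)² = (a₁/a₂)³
a₁ = 527.2 Mm = 5.272 × 10^8 m
a₂ = 980.3 Mm = 9.803 × 10^8 m
a₁/a₂ = 0.537795
T₁/T₂ = (a₁/a₂)^(3/2) = (0.537795)^1.5 = 0.394389

Final answer: T₁/T₂ = 0.3944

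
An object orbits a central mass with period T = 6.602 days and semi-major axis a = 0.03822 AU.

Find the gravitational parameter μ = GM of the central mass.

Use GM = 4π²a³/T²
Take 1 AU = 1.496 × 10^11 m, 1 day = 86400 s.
T = 6.602 days = 570413 s
a = 0.03822 AU = 5.71771 × 10^9 m
a³ = 1.86925 × 10^29 m³
T² = 3.25371 × 10^11 s²
GM = 4π² × (1.86925 × 10^29) / (3.25371 × 10^11) = 2.26803 × 10^19 m³/s²
GM ≈ 2.268 × 10^19 m³/s²

Final answer: GM = 2.268 × 10^19 m³/s²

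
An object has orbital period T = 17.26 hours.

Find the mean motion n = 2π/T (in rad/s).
T = 17.26 hours = 62136 s
n = 2π / 62136 s = 0.00010112 rad/s ≈ 0.0001011 rad/s

Final answer: n = 0.0001011 rad/s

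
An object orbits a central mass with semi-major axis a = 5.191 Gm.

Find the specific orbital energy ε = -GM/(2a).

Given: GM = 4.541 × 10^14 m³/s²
a = 5.191 Gm = 5.191 × 10^9 m
GM = 4.541 × 10^14 m³/s²
2a = 1.0382 × 10^10 m
ε = −GM/(2a) = -43739.2 J/kg ≈ -43.74 kJ/kg

Final answer: -43.74 kJ/kg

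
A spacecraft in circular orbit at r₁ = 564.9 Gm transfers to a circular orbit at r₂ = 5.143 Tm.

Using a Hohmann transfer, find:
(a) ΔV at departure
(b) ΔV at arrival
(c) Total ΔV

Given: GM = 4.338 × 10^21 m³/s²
r₁ = 564.9 Gm = 5.649 × 10^11 m
r₂ = 5.143 Tm = 5.143 × 10^12 m
GM = 4.338 × 10^21 m³/s²
Transfer ellipse: a_t = (r₁ + r₂)/2 = 2.85395 × 10^12 m
Circular speed at r₁: v₁ = √(GM/r₁) = 87631.2 m/s
Transfer speed at r₁ (periapsis): v₁ₜ = √(GM(2/r₁ − 1/a_t)) = 117637 m/s
(a) ΔV₁ = v₁ₜ − v₁ = 30005.8 m/s ≈ 30.01 km/s
Circular speed at r₂: v₂ = √(GM/r₂) = 29042.7 m/s
Transfer speed at r₂ (apoapsis): v₂ₜ = √(GM(2/r₂ − 1/a_t)) = 12921.1 m/s
(b) ΔV₂ = v₂ − v₂ₜ = 16121.6 m/s ≈ 16.12 km/s
(c) ΔV_total = ΔV₁ + ΔV₂ = 46127.4 m/s ≈ 46.13 km/s

Final answer:
(a) ΔV₁ = 30.01 km/s
(b) ΔV₂ = 16.12 km/s
(c) ΔV_total = 46.13 km/s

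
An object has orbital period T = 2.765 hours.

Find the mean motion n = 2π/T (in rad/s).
T = 2.765 hours = 9954 s
n = 2π / 9954 s = 0.000631222 rad/s ≈ 0.0006312 rad/s

Final answer: n = 0.0006312 rad/s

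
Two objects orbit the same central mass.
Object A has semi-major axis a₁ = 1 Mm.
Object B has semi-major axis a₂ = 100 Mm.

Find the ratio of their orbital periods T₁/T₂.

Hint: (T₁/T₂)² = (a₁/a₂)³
a₁ = 1 Mm = 1 × 10^6 m
a₂ = 100 Mm = 1 × 10^8 m
a₁/a₂ = 0.01
T₁/T₂ = (a₁/a₂)^(3/2) = (0.01)^1.5 = 0.001

Final answer: T₁/T₂ = 0.001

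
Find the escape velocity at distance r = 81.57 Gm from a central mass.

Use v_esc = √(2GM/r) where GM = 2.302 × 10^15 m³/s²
r = 81.57 Gm = 8.157 × 10^10 m
GM = 2.302 × 10^15 m³/s²
2GM/r = 2 × (2.302 × 10^15) / (8.157 × 10^10) = 56442.3 m²/s²
v_esc = √(2GM/r) = 237.576 m/s ≈ 237.6 m/s

Final answer: 237.6 m/s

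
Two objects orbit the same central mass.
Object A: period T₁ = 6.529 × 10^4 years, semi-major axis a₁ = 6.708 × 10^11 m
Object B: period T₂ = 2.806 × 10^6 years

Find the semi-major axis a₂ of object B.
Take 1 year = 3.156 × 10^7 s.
T₁ = 6.529 × 10^4 years = 2.06055 × 10^12 s
T₂ = 2.806 × 10^6 years = 8.85574 × 10^13 s
a₁ = 6.708 × 10^11 m
Kepler's third law: (T₂/T₁)² = (a₂/a₁)³  ⇒  a₂ = a₁ (T₂/T₁)^(2/3)
T₂/T₁ = 42.9775
(T₂/T₁)^(2/3) = 12.2695
a₂ = 6.708 × 10^11 m × 12.2695 = 8.23039 × 10^12 m ≈ 8.23 × 10^12 m

Final answer: a₂ = 8.23 × 10^12 m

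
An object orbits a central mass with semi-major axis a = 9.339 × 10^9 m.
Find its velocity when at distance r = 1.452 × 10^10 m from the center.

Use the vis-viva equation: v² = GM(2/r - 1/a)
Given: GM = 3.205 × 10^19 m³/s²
a = 9.339 × 10^9 m
r = 1.452 × 10^10 m
GM = 3.205 × 10^19 m³/s²
2/r − 1/a = 1.37741 × 10^-10 − 1.07078 × 10^-10 = 3.06632 × 10^-11 m⁻¹
v² = GM (2/r − 1/a) = 9.82756 × 10^8 m²/s²
v = 31348.9 m/s ≈ 31.35 km/s

Final answer: 31.35 km/s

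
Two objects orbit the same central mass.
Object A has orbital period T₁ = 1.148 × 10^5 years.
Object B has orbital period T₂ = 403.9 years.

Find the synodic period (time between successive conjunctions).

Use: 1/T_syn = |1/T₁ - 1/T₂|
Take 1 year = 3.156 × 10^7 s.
T₁ = 1.148 × 10^5 years = 3.62309 × 10^12 s
T₂ = 403.9 years = 1.27471 × 10^10 s
1/T₁ = 2.76008 × 10^-13 s⁻¹
1/T₂ = 7.84493 × 10^-11 s⁻¹
|1/T₁ − 1/T₂| = 7.81733 × 10^-11 s⁻¹
T_syn = 1 / |1/T₁ − 1/T₂| = 1.27921 × 10^10 s ≈ 405.3 years

Final answer: T_syn = 405.3 years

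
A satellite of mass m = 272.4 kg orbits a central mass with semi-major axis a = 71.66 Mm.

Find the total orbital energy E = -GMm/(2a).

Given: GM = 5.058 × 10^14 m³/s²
a = 71.66 Mm = 7.166 × 10^7 m
GM = 5.058 × 10^14 m³/s²
2a = 1.4332 × 10^8 m
GMm = 5.058 × 10^14 × 272.4 = 1.3778 × 10^17 m³·kg/s²
E = −GMm/(2a) = -9.61345 × 10^8 J ≈ -961.3 MJ

Final answer: -961.3 MJ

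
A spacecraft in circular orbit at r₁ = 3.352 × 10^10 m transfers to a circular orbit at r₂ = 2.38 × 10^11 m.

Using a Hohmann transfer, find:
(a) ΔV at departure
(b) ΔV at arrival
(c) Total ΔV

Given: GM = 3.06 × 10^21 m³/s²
r₁ = 3.352 × 10^10 m
r₂ = 2.38 × 10^11 m
GM = 3.06 × 10^21 m³/s²
Transfer ellipse: a_t = (r₁ + r₂)/2 = 1.3576 × 10^11 m
Circular speed at r₁: v₁ = √(GM/r₁) = 302140 m/s
Transfer speed at r₁ (periapsis): v₁ₜ = √(GM(2/r₁ − 1/a_t)) = 400047 m/s
(a) ΔV₁ = v₁ₜ − v₁ = 97906.9 m/s ≈ 97.91 km/s
Circular speed at r₂: v₂ = √(GM/r₂) = 113389 m/s
Transfer speed at r₂ (apoapsis): v₂ₜ = √(GM(2/r₂ − 1/a_t)) = 56342.8 m/s
(b) ΔV₂ = v₂ − v₂ₜ = 57046.6 m/s ≈ 57.05 km/s
(c) ΔV_total = ΔV₁ + ΔV₂ = 154953 m/s ≈ 155 km/s

Final answer:
(a) ΔV₁ = 97.91 km/s
(b) ΔV₂ = 57.05 km/s
(c) ΔV_total = 155 km/s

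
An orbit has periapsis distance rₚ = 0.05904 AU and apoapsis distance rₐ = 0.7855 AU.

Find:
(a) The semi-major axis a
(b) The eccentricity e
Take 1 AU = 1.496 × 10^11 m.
rₚ = 0.05904 AU = 8.83238 × 10^9 m
rₐ = 0.7855 AU = 1.17511 × 10^11 m
(a) a = (rₚ + rₐ)/2 = 6.31716 × 10^10 m ≈ 0.4223 AU
(b) e = (rₐ − rₚ)/(rₐ + rₚ) = (1.08678 × 10^11) / (1.26343 × 10^11) = 0.860184

Final answer:
(a) a = 0.4223 AU
(b) e = 0.8602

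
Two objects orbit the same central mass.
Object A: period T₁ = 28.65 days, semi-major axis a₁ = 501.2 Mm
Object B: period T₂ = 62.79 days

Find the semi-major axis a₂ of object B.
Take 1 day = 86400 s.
T₁ = 28.65 days = 2.47536 × 10^6 s
T₂ = 62.79 days = 5.42506 × 10^6 s
a₁ = 501.2 Mm = 5.012 × 10^8 m
Kepler's third law: (T₂/T₁)² = (a₂/a₁)³  ⇒  a₂ = a₁ (T₂/T₁)^(2/3)
T₂/T₁ = 2.19162
(T₂/T₁)^(2/3) = 1.68724
a₂ = 5.012 × 10^8 m × 1.68724 = 8.45645 × 10^8 m ≈ 845.6 Mm

Final answer: a₂ = 845.6 Mm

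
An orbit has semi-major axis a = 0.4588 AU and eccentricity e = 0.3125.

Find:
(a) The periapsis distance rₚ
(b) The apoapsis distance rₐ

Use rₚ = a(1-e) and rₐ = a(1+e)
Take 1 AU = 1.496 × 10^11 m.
a = 0.4588 AU = 6.86365 × 10^10 m
e = 0.3125:  1 − e = 0.6875,  1 + e = 1.3125
(a) rₚ = a(1 − e) = 6.86365 × 10^10 m × 0.6875 = 4.71876 × 10^10 m ≈ 0.3154 AU
(b) rₐ = a(1 + e) = 6.86365 × 10^10 m × 1.3125 = 9.00854 × 10^10 m ≈ 0.6022 AU

Final answer:
(a) rₚ = 0.3154 AU
(b) rₐ = 0.6022 AU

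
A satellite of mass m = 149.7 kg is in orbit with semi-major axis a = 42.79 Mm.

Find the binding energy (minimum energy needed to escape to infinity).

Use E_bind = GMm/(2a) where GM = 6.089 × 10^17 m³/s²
a = 42.79 Mm = 4.279 × 10^7 m
GM = 6.089 × 10^17 m³/s²
m = 149.7 kg
GMm = 6.089 × 10^17 × 149.7 = 9.11523 × 10^19 m³·kg/s²
2a = 8.558 × 10^7 m
E_bind = GMm/(2a) = 1.06511 × 10^12 J ≈ 1.065 TJ

Final answer: 1.065 TJ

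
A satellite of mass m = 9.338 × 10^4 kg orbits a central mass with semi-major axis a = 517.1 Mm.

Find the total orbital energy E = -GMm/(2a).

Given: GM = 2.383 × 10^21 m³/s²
a = 517.1 Mm = 5.171 × 10^8 m
GM = 2.383 × 10^21 m³/s²
2a = 1.0342 × 10^9 m
GMm = 2.383 × 10^21 × 93380 = 2.22525 × 10^26 m³·kg/s²
E = −GMm/(2a) = -2.15166 × 10^17 J ≈ -215.2 PJ

Final answer: -215.2 PJ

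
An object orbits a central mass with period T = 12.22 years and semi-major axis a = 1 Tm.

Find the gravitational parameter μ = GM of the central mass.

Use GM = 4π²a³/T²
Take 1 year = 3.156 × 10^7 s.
T = 12.22 years = 3.85663 × 10^8 s
a = 1 Tm = 1 × 10^12 m
a³ = 1 × 10^36 m³
T² = 1.48736 × 10^17 s²
GM = 4π² × (1 × 10^36) / (1.48736 × 10^17) = 2.65426 × 10^20 m³/s²
GM ≈ 2.654 × 10^20 m³/s²

Final answer: GM = 2.654 × 10^20 m³/s²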